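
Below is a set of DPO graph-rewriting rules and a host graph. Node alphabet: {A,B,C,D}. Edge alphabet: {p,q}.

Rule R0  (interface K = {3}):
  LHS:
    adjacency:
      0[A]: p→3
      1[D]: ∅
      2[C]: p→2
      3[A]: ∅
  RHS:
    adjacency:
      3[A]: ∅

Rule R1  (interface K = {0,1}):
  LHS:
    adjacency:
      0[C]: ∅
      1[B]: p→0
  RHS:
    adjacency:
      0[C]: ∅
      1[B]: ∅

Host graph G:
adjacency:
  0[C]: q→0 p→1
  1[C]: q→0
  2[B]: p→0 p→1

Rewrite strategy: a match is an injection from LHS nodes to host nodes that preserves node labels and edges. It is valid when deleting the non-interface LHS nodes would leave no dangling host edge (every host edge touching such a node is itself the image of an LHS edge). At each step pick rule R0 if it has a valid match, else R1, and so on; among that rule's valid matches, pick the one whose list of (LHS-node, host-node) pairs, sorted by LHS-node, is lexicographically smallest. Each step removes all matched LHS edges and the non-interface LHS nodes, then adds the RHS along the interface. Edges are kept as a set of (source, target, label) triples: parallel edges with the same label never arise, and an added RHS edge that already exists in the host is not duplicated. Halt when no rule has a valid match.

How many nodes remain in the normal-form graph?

Answer: 3

Derivation:
start.  V:3 E:5  edges: 0-q->0 0-p->1 1-q->0 2-p->0 2-p->1
1. fire R1 via {0↦0, 1↦2}  →  V:3 E:4  edges: 0-q->0 0-p->1 1-q->0 2-p->1
2. fire R1 via {0↦1, 1↦2}  →  V:3 E:3  edges: 0-q->0 0-p->1 1-q->0
halt: no rule applies after step 2
NF nodes: {0:C, 1:C, 2:B}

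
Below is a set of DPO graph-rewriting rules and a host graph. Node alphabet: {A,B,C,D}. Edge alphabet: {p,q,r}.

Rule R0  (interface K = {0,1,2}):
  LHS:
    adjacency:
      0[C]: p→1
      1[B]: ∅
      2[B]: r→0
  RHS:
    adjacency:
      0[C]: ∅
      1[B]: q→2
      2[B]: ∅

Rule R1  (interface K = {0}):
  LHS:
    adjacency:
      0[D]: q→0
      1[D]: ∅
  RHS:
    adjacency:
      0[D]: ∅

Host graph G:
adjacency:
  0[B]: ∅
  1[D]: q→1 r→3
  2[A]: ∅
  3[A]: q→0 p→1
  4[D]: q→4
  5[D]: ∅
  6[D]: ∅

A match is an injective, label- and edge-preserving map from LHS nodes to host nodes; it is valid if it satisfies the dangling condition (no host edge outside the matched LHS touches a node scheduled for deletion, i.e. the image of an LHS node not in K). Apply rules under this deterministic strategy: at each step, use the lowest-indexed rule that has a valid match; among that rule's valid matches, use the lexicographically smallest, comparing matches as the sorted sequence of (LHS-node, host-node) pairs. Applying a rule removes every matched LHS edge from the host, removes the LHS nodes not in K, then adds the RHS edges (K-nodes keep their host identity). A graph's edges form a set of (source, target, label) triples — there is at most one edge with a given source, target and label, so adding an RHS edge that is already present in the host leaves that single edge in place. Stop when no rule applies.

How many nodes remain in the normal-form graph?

Answer: 5

Steps:
initial: |V|=7 |E|=5  E = 1-q->1 1-r->3 3-q->0 3-p->1 4-q->4
step 1: apply R1 at {0↦1, 1↦5}  → |V|=6 |E|=4  E = 1-r->3 3-q->0 3-p->1 4-q->4
step 2: apply R1 at {0↦4, 1↦6}  → |V|=5 |E|=3  E = 1-r->3 3-q->0 3-p->1
halt: no rule applies after step 2
NF nodes: {0:B, 1:D, 2:A, 3:A, 4:D}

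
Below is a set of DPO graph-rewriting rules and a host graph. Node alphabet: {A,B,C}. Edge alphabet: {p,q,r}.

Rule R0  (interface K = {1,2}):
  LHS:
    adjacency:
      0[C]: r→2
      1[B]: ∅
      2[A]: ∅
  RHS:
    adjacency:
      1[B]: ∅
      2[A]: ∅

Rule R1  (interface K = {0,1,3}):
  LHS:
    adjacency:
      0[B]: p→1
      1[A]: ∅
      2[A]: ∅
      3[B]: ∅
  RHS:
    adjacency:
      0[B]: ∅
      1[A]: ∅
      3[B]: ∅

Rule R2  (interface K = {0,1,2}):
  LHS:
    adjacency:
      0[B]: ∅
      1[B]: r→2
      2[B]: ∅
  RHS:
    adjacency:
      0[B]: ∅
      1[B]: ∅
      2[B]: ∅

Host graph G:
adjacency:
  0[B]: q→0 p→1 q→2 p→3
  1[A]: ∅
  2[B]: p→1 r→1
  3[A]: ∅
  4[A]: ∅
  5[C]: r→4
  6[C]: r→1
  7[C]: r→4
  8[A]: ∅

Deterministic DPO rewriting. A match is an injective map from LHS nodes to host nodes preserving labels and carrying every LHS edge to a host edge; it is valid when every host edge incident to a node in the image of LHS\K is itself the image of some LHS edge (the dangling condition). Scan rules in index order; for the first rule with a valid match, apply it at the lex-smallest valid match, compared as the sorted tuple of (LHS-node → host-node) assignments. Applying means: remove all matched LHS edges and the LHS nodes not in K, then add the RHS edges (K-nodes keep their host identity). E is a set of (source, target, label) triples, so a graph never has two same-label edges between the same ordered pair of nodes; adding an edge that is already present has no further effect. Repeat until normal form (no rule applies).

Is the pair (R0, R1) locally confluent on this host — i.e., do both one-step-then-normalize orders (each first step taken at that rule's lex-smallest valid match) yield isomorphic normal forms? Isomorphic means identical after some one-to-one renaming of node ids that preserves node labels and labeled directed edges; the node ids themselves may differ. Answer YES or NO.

Answer: YES

Rewrite trace:
branch R0-first: apply at {0↦5, 1↦0, 2↦4} → |E|=8, then 5 more step(s) → NF |V|=3 |E|=3 V={0:B, 1:A, 2:B} E=0-q->0 0-q->2 2-r->1
branch R1-first: apply at {0↦0, 1↦1, 2↦8, 3↦2} → |E|=8, then 5 more step(s) → NF |V|=3 |E|=3 V={0:B, 1:A, 2:B} E=0-q->0 0-q->2 2-r->1
graphs isomorphic (equal up to label-preserving node renaming)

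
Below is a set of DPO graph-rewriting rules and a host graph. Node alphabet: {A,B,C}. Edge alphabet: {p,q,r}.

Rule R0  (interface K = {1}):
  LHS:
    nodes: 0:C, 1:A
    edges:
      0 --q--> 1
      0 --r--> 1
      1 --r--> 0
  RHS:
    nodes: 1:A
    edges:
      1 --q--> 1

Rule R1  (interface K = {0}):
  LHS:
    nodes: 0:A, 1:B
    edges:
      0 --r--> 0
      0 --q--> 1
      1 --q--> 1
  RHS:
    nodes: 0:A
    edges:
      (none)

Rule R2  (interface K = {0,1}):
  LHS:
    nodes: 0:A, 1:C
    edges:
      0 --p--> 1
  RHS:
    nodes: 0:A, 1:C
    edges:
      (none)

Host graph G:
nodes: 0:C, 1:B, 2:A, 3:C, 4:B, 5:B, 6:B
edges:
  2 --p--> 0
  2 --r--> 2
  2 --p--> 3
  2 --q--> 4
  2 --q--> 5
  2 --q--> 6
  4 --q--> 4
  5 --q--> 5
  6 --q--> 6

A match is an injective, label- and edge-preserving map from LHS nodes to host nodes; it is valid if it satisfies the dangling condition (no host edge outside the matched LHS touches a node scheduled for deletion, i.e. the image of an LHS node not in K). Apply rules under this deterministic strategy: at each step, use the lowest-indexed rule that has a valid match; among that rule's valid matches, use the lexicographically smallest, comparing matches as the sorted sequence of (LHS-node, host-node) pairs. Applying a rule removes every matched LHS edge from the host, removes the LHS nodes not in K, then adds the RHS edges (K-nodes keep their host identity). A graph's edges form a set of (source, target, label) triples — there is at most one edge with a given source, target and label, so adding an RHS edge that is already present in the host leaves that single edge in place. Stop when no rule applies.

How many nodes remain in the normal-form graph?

initial: |V|=7 |E|=9  E = 2-p->0 2-r->2 2-p->3 2-q->4 2-q->5 2-q->6 4-q->4 5-q->5 6-q->6
step 1: apply R1 at {0↦2, 1↦4}  → |V|=6 |E|=6  E = 2-p->0 2-p->3 2-q->5 2-q->6 5-q->5 6-q->6
step 2: apply R2 at {0↦2, 1↦0}  → |V|=6 |E|=5  E = 2-p->3 2-q->5 2-q->6 5-q->5 6-q->6
step 3: apply R2 at {0↦2, 1↦3}  → |V|=6 |E|=4  E = 2-q->5 2-q->6 5-q->5 6-q->6
halt: no rule applies after step 3
NF nodes: {0:C, 1:B, 2:A, 3:C, 5:B, 6:B}

Answer: 6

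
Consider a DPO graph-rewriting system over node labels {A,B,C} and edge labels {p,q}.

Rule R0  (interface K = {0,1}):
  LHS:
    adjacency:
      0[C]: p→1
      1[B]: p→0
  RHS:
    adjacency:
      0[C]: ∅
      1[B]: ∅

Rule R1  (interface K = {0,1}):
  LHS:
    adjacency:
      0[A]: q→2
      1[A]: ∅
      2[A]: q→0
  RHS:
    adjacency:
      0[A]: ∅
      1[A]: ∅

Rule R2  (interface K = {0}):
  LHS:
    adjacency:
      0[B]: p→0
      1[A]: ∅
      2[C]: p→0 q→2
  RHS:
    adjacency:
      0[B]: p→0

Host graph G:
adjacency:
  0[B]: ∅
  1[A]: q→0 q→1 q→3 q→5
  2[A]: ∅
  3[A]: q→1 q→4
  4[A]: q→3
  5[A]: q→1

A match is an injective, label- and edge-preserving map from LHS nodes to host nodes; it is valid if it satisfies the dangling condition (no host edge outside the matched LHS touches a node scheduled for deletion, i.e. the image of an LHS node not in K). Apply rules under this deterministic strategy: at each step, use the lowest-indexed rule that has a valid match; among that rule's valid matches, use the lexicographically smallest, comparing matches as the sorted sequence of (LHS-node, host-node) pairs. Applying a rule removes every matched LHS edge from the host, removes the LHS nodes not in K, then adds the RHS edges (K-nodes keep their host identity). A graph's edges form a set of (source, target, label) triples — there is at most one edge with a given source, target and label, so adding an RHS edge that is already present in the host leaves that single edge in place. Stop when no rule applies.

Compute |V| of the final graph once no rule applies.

Answer: 3

Derivation:
[0] host  ⇒  6 nodes, 8 edges  {1-q->0 1-q->1 1-q->3 1-q->5 3-q->1 3-q->4 4-q->3 5-q->1}
[1] R1 @ {0↦1, 1↦2, 2↦5}  ⇒  5 nodes, 6 edges  {1-q->0 1-q->1 1-q->3 3-q->1 3-q->4 4-q->3}
[2] R1 @ {0↦3, 1↦1, 2↦4}  ⇒  4 nodes, 4 edges  {1-q->0 1-q->1 1-q->3 3-q->1}
[3] R1 @ {0↦1, 1↦2, 2↦3}  ⇒  3 nodes, 2 edges  {1-q->0 1-q->1}
final graph: no rule applies after step 3
NF nodes: {0:B, 1:A, 2:A}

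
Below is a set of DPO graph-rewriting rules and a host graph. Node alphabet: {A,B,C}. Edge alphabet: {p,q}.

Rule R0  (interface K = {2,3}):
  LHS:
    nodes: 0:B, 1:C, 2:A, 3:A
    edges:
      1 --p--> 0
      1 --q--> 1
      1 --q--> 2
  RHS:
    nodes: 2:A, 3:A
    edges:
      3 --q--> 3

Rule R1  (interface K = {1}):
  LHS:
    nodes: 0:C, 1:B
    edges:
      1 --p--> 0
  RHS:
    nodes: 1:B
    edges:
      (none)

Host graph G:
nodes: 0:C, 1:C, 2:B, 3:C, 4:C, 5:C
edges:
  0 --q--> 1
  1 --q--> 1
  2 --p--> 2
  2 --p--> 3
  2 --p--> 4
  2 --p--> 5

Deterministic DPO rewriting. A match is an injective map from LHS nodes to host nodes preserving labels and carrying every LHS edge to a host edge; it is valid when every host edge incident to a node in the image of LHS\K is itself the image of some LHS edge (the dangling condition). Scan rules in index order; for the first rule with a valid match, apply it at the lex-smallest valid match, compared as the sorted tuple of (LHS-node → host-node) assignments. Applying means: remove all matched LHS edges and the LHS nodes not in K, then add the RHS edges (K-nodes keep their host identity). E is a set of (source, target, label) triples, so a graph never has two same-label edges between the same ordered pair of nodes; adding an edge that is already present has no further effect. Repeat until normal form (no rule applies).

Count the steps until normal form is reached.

Answer: 3

Steps:
start.  V:6 E:6  edges: 0-q->1 1-q->1 2-p->2 2-p->3 2-p->4 2-p->5
1. fire R1 via {0↦3, 1↦2}  →  V:5 E:5  edges: 0-q->1 1-q->1 2-p->2 2-p->4 2-p->5
2. fire R1 via {0↦4, 1↦2}  →  V:4 E:4  edges: 0-q->1 1-q->1 2-p->2 2-p->5
3. fire R1 via {0↦5, 1↦2}  →  V:3 E:3  edges: 0-q->1 1-q->1 2-p->2
normal form: no rule applies after step 3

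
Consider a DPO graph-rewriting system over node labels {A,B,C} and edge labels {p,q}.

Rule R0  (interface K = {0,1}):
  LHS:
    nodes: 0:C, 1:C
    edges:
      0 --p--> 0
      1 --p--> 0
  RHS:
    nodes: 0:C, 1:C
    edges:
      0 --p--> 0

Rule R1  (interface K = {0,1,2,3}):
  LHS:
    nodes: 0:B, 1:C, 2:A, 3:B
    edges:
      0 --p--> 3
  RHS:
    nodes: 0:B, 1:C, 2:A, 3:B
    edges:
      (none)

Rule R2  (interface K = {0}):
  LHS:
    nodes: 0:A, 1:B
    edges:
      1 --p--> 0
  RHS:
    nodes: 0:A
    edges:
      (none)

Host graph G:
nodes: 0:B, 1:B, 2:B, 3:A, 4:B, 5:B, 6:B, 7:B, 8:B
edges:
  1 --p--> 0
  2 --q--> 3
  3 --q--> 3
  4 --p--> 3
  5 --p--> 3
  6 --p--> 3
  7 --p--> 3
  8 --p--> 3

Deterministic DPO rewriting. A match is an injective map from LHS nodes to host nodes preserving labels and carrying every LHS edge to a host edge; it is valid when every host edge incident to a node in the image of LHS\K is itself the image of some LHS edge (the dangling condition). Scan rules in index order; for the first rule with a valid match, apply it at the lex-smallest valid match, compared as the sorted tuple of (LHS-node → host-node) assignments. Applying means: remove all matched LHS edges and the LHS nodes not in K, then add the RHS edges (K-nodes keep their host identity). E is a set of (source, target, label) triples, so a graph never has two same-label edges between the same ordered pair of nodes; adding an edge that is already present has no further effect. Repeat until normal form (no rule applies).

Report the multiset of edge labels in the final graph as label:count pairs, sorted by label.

[0] host  ⇒  9 nodes, 8 edges  {1-p->0 2-q->3 3-q->3 4-p->3 5-p->3 6-p->3 7-p->3 8-p->3}
[1] R2 @ {0↦3, 1↦4}  ⇒  8 nodes, 7 edges  {1-p->0 2-q->3 3-q->3 5-p->3 6-p->3 7-p->3 8-p->3}
[2] R2 @ {0↦3, 1↦5}  ⇒  7 nodes, 6 edges  {1-p->0 2-q->3 3-q->3 6-p->3 7-p->3 8-p->3}
[3] R2 @ {0↦3, 1↦6}  ⇒  6 nodes, 5 edges  {1-p->0 2-q->3 3-q->3 7-p->3 8-p->3}
[4] R2 @ {0↦3, 1↦7}  ⇒  5 nodes, 4 edges  {1-p->0 2-q->3 3-q->3 8-p->3}
[5] R2 @ {0↦3, 1↦8}  ⇒  4 nodes, 3 edges  {1-p->0 2-q->3 3-q->3}
final graph: no rule applies after step 5
NF edges: [(1, 0, 'p'), (2, 3, 'q'), (3, 3, 'q')]

Answer: p:1 q:2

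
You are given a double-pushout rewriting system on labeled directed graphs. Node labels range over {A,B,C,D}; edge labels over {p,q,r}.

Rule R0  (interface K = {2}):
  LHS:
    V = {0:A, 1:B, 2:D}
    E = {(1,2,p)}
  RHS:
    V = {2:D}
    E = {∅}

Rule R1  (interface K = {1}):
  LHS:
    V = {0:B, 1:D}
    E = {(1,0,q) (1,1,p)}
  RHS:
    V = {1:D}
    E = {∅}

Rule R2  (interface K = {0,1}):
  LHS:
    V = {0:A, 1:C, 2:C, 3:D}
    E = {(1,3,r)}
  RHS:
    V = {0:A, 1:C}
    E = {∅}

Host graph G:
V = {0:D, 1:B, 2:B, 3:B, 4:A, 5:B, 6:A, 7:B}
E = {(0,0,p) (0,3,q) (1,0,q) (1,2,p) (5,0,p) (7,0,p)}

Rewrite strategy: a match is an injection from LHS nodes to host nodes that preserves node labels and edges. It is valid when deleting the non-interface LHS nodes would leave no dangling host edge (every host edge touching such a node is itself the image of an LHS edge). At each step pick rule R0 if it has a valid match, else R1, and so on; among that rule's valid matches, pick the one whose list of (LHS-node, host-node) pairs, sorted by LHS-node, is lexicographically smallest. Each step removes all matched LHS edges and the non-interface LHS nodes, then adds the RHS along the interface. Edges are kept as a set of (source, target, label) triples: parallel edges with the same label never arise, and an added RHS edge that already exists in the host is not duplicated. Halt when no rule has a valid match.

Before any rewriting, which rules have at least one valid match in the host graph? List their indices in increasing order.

R0: 4 valid matches — {0↦4, 1↦5, 2↦0}, {0↦4, 1↦7, 2↦0}, {0↦6, 1↦5, 2↦0} (+1 more)
R1: 1 valid match — {0↦3, 1↦0}
R2: no valid match — LHS pattern not found

Answer: [R0,R1]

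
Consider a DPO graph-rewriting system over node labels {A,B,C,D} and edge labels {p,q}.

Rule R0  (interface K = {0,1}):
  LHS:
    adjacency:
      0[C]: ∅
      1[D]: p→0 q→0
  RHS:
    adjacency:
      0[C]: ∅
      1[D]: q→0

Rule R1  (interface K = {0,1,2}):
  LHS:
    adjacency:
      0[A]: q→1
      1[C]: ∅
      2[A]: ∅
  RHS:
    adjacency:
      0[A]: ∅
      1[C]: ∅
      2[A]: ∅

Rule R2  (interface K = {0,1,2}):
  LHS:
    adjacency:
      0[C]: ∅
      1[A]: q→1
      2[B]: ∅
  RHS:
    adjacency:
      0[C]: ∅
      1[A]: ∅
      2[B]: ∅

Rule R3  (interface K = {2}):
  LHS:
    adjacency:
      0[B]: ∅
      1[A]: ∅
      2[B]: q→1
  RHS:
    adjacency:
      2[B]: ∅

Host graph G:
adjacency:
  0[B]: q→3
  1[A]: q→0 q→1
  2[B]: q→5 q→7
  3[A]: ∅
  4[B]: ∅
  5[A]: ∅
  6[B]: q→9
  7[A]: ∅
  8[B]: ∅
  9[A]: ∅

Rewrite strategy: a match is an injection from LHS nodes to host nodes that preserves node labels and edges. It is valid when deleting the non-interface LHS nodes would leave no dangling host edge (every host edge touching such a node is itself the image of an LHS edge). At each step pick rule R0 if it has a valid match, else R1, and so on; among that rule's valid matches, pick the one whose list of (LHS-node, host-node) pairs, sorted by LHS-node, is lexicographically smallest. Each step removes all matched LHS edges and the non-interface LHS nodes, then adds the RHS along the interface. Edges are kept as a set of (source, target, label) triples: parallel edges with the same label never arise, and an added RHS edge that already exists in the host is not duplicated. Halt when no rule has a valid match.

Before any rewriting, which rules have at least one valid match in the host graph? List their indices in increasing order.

Answer: [R3]

Derivation:
R0: no valid match — LHS pattern not found
R1: no valid match — LHS pattern not found
R2: no valid match — LHS pattern not found
R3: 8 valid matches — {0↦4, 1↦3, 2↦0}, {0↦4, 1↦5, 2↦2}, {0↦4, 1↦7, 2↦2} (+5 more)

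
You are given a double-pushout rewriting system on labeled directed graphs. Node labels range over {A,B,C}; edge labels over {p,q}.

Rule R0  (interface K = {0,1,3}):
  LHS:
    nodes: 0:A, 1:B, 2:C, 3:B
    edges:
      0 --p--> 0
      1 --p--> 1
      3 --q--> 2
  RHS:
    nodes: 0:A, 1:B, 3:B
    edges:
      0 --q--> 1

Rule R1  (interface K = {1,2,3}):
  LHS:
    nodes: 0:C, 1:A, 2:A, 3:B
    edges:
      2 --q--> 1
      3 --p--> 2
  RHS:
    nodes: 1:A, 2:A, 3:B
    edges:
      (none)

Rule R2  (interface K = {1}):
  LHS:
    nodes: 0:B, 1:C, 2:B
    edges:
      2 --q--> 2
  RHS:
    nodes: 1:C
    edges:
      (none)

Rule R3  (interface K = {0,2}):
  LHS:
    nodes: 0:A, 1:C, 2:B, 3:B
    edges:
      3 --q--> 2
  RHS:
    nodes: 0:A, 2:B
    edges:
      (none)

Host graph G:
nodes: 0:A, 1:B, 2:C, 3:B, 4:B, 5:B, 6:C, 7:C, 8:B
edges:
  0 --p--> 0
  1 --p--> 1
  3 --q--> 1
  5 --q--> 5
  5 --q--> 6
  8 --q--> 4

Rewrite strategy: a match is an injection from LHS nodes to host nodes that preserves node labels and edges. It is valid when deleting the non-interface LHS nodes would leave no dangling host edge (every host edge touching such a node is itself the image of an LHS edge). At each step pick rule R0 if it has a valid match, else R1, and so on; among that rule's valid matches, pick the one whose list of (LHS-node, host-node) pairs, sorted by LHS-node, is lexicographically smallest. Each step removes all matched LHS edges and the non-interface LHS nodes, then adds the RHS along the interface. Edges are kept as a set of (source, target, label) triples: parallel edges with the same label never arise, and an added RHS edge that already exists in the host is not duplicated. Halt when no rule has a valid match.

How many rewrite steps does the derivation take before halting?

[0] host  ⇒  9 nodes, 6 edges  {0-p->0 1-p->1 3-q->1 5-q->5 5-q->6 8-q->4}
[1] R0 @ {0↦0, 1↦1, 2↦6, 3↦5}  ⇒  8 nodes, 4 edges  {0-q->1 3-q->1 5-q->5 8-q->4}
[2] R3 @ {0↦0, 1↦2, 2↦1, 3↦3}  ⇒  6 nodes, 3 edges  {0-q->1 5-q->5 8-q->4}
[3] R3 @ {0↦0, 1↦7, 2↦4, 3↦8}  ⇒  4 nodes, 2 edges  {0-q->1 5-q->5}
final graph: no rule applies after step 3

Answer: 3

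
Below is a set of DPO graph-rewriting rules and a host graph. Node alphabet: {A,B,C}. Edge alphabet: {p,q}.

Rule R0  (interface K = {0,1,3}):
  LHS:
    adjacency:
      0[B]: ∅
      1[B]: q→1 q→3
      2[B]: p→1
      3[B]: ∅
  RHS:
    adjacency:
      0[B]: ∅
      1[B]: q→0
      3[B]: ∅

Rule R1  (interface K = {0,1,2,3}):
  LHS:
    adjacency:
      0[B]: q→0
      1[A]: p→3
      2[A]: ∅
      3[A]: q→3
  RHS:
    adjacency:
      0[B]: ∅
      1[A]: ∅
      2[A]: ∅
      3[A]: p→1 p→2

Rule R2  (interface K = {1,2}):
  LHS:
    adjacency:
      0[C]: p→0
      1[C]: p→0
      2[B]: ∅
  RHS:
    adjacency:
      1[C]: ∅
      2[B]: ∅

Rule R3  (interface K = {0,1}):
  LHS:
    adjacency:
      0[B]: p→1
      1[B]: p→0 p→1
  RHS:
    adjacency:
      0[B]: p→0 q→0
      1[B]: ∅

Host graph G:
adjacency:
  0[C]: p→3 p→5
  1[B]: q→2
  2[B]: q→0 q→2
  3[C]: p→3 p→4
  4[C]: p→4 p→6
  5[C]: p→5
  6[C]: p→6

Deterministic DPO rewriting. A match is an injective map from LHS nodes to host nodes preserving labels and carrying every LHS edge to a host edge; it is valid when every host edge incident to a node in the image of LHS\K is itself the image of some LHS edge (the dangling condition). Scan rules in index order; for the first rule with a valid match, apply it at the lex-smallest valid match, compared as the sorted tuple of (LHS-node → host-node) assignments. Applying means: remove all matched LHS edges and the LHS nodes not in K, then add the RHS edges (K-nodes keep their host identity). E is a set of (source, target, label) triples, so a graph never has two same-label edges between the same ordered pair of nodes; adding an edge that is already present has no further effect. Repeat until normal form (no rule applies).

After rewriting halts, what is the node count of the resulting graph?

Answer: 3

Steps:
initial: |V|=7 |E|=11  E = 0-p->3 0-p->5 1-q->2 2-q->0 2-q->2 3-p->3 3-p->4 4-p->4 4-p->6 5-p->5 6-p->6
step 1: apply R2 at {0↦5, 1↦0, 2↦1}  → |V|=6 |E|=9  E = 0-p->3 1-q->2 2-q->0 2-q->2 3-p->3 3-p->4 4-p->4 4-p->6 6-p->6
step 2: apply R2 at {0↦6, 1↦4, 2↦1}  → |V|=5 |E|=7  E = 0-p->3 1-q->2 2-q->0 2-q->2 3-p->3 3-p->4 4-p->4
step 3: apply R2 at {0↦4, 1↦3, 2↦1}  → |V|=4 |E|=5  E = 0-p->3 1-q->2 2-q->0 2-q->2 3-p->3
step 4: apply R2 at {0↦3, 1↦0, 2↦1}  → |V|=3 |E|=3  E = 1-q->2 2-q->0 2-q->2
normal form: no rule applies after step 4
NF nodes: {0:C, 1:B, 2:B}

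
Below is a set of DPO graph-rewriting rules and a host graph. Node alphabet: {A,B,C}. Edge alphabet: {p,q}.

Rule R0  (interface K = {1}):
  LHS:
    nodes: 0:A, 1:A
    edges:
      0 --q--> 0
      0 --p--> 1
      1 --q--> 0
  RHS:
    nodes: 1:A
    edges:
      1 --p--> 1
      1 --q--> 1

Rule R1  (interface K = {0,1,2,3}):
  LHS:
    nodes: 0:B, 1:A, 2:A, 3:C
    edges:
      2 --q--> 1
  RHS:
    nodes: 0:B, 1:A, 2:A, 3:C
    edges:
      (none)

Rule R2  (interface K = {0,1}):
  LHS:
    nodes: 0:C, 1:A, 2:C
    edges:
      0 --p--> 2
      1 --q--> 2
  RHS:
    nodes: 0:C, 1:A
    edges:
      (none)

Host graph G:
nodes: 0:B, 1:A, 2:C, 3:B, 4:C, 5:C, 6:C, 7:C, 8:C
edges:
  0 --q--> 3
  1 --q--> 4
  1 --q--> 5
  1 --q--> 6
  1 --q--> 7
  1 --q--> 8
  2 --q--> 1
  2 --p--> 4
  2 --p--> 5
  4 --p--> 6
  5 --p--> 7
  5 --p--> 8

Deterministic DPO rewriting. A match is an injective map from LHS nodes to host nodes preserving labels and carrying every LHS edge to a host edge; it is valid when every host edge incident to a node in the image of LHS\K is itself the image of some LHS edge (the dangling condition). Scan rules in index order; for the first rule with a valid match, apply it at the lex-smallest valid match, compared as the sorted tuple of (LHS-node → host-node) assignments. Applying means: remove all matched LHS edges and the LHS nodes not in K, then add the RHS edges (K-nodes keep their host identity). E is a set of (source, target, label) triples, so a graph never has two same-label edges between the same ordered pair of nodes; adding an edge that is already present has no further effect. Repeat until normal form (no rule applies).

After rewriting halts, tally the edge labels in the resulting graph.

[0] host  ⇒  9 nodes, 12 edges  {0-q->3 1-q->4 1-q->5 1-q->6 1-q->7 1-q->8 2-q->1 2-p->4 2-p->5 4-p->6 5-p->7 5-p->8}
[1] R2 @ {0↦4, 1↦1, 2↦6}  ⇒  8 nodes, 10 edges  {0-q->3 1-q->4 1-q->5 1-q->7 1-q->8 2-q->1 2-p->4 2-p->5 5-p->7 5-p->8}
[2] R2 @ {0↦2, 1↦1, 2↦4}  ⇒  7 nodes, 8 edges  {0-q->3 1-q->5 1-q->7 1-q->8 2-q->1 2-p->5 5-p->7 5-p->8}
[3] R2 @ {0↦5, 1↦1, 2↦7}  ⇒  6 nodes, 6 edges  {0-q->3 1-q->5 1-q->8 2-q->1 2-p->5 5-p->8}
[4] R2 @ {0↦5, 1↦1, 2↦8}  ⇒  5 nodes, 4 edges  {0-q->3 1-q->5 2-q->1 2-p->5}
[5] R2 @ {0↦2, 1↦1, 2↦5}  ⇒  4 nodes, 2 edges  {0-q->3 2-q->1}
normal form: no rule applies after step 5
NF edges: [(0, 3, 'q'), (2, 1, 'q')]

Answer: q:2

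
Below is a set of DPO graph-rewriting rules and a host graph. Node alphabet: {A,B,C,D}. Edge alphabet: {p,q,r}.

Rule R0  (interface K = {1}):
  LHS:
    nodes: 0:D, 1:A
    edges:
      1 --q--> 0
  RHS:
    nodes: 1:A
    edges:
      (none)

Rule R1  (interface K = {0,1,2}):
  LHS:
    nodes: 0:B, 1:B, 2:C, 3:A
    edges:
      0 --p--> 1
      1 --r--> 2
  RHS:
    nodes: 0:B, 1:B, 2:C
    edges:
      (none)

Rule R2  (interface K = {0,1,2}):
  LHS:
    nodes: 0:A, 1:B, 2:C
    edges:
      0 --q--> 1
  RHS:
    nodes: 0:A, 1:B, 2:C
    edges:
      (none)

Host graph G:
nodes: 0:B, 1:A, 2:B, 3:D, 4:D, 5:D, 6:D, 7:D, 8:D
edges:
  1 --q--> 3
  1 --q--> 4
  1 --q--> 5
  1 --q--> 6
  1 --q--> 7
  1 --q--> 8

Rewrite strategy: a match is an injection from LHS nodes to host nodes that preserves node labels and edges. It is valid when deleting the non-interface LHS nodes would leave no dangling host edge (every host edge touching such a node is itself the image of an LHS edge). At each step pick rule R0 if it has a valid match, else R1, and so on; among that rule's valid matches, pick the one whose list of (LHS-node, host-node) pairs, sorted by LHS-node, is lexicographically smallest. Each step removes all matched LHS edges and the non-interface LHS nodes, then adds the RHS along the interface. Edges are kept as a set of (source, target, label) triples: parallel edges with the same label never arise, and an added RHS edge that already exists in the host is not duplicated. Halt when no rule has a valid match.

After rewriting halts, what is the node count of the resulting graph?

[0] host  ⇒  9 nodes, 6 edges  {1-q->3 1-q->4 1-q->5 1-q->6 1-q->7 1-q->8}
[1] R0 @ {0↦3, 1↦1}  ⇒  8 nodes, 5 edges  {1-q->4 1-q->5 1-q->6 1-q->7 1-q->8}
[2] R0 @ {0↦4, 1↦1}  ⇒  7 nodes, 4 edges  {1-q->5 1-q->6 1-q->7 1-q->8}
[3] R0 @ {0↦5, 1↦1}  ⇒  6 nodes, 3 edges  {1-q->6 1-q->7 1-q->8}
[4] R0 @ {0↦6, 1↦1}  ⇒  5 nodes, 2 edges  {1-q->7 1-q->8}
[5] R0 @ {0↦7, 1↦1}  ⇒  4 nodes, 1 edges  {1-q->8}
[6] R0 @ {0↦8, 1↦1}  ⇒  3 nodes, 0 edges  {∅}
final graph: no rule applies after step 6
NF nodes: {0:B, 1:A, 2:B}

Answer: 3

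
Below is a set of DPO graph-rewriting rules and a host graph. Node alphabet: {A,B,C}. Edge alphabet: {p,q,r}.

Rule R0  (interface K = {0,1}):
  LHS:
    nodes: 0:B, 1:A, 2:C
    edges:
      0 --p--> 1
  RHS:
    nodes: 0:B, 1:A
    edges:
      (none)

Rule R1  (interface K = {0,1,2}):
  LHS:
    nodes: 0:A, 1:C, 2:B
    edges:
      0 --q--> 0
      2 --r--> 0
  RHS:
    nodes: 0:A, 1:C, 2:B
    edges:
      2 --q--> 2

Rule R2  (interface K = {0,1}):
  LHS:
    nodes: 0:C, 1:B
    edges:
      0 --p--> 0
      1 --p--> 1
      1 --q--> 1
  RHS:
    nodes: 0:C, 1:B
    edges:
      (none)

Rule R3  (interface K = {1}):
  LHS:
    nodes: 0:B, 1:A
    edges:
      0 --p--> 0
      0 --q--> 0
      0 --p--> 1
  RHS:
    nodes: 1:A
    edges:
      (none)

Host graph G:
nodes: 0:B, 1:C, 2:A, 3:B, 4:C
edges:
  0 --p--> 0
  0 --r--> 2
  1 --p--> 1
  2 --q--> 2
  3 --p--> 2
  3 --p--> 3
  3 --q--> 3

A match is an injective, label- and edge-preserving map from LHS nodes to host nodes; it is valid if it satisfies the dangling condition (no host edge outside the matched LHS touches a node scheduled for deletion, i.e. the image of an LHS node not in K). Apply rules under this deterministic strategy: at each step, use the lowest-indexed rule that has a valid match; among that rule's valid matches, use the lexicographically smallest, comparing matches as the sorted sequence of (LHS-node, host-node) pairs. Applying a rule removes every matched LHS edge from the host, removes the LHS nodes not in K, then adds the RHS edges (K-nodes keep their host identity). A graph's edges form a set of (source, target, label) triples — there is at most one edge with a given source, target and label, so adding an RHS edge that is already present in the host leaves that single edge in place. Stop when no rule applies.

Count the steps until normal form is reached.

Answer: 3

Rewrite trace:
start.  V:5 E:7  edges: 0-p->0 0-r->2 1-p->1 2-q->2 3-p->2 3-p->3 3-q->3
1. fire R0 via {0↦3, 1↦2, 2↦4}  →  V:4 E:6  edges: 0-p->0 0-r->2 1-p->1 2-q->2 3-p->3 3-q->3
2. fire R1 via {0↦2, 1↦1, 2↦0}  →  V:4 E:5  edges: 0-p->0 0-q->0 1-p->1 3-p->3 3-q->3
3. fire R2 via {0↦1, 1↦0}  →  V:4 E:2  edges: 3-p->3 3-q->3
halt: no rule applies after step 3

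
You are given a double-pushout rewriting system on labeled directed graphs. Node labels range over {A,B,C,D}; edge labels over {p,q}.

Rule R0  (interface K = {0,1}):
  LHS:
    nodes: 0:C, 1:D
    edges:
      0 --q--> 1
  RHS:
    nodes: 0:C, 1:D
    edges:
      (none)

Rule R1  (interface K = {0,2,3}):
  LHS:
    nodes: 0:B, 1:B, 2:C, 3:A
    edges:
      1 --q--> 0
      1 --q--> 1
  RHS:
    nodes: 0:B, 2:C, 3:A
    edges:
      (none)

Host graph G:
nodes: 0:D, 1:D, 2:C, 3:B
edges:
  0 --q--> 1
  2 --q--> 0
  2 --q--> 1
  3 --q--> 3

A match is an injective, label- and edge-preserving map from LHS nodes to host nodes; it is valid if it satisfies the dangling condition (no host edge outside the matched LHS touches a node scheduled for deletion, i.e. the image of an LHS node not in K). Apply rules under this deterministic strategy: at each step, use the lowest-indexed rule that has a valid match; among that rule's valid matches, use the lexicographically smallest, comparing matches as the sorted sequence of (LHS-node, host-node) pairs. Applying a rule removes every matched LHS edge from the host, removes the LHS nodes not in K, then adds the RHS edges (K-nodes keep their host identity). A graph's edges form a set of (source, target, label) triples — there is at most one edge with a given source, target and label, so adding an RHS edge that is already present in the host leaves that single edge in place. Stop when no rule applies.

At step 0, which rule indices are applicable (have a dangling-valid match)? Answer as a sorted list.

Answer: [R0]

Rewrite trace:
R0: 2 valid matches — {0↦2, 1↦0}, {0↦2, 1↦1}
R1: no valid match — LHS pattern not found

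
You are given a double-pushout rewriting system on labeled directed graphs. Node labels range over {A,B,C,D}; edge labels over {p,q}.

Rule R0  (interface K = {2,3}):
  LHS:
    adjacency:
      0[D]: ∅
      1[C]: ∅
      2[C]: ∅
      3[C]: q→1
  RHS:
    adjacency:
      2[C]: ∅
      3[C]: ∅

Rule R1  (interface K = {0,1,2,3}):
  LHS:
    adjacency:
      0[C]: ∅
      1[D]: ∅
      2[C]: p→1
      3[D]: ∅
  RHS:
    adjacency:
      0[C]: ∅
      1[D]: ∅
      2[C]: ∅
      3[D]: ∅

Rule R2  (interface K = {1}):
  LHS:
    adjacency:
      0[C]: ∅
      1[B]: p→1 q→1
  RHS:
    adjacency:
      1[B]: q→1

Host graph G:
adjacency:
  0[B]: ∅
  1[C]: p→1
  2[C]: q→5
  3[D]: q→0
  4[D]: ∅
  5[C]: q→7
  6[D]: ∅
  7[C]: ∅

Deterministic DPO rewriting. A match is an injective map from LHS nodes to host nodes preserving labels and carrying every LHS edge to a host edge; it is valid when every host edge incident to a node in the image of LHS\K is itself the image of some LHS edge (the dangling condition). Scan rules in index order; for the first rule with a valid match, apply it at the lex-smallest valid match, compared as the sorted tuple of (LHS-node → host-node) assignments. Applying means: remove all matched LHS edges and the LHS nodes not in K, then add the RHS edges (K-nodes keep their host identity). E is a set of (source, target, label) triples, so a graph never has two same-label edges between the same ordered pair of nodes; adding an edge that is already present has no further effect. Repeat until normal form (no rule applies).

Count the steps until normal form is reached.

initial: |V|=8 |E|=4  E = 1-p->1 2-q->5 3-q->0 5-q->7
step 1: apply R0 at {0↦4, 1↦7, 2↦1, 3↦5}  → |V|=6 |E|=3  E = 1-p->1 2-q->5 3-q->0
step 2: apply R0 at {0↦6, 1↦5, 2↦1, 3↦2}  → |V|=4 |E|=2  E = 1-p->1 3-q->0
final graph: no rule applies after step 2

Answer: 2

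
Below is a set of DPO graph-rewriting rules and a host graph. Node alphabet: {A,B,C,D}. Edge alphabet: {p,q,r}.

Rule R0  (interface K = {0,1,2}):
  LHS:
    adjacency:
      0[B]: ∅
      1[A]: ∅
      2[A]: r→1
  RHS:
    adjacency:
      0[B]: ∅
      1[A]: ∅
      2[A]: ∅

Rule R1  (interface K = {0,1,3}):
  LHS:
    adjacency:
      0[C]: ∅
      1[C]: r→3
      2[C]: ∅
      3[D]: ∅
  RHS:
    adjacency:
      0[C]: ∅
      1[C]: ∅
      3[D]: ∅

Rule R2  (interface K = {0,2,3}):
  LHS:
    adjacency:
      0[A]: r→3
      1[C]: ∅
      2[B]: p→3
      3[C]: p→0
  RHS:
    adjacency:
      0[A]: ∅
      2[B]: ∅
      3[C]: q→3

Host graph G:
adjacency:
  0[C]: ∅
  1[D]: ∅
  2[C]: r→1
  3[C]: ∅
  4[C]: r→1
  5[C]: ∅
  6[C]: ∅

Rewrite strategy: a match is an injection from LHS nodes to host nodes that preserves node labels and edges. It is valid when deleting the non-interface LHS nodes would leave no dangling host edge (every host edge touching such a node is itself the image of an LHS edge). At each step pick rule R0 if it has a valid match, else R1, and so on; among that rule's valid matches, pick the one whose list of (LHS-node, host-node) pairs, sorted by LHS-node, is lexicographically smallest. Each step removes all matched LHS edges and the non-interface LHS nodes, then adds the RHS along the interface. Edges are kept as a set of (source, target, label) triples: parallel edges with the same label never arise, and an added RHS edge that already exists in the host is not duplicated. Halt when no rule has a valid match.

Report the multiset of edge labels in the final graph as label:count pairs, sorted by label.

initial: |V|=7 |E|=2  E = 2-r->1 4-r->1
step 1: apply R1 at {0↦0, 1↦2, 2↦3, 3↦1}  → |V|=6 |E|=1  E = 4-r->1
step 2: apply R1 at {0↦0, 1↦4, 2↦2, 3↦1}  → |V|=5 |E|=0  E = ∅
halt: no rule applies after step 2
NF edges: []

Answer: (no edges)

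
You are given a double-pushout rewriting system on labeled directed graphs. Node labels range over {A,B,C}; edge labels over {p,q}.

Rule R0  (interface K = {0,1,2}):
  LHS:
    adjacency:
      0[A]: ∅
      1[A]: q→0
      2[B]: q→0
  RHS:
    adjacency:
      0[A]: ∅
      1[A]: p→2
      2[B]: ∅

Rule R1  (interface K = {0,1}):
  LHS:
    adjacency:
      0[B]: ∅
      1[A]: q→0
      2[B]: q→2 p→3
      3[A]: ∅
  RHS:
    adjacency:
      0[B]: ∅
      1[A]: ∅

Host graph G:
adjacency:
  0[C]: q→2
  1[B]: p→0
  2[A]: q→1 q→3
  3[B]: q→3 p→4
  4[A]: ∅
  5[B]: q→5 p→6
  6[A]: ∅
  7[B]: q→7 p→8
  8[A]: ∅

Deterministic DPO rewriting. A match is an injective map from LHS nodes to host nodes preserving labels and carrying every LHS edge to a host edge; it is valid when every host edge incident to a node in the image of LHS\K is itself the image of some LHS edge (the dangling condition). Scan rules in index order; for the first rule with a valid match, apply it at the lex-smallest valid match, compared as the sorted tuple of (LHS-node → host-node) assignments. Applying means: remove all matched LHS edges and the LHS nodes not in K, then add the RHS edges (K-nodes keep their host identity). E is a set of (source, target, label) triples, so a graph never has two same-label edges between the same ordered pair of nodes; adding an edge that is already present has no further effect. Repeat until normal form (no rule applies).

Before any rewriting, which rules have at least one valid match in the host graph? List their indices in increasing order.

R0: no valid match — LHS pattern not found
R1: 4 valid matches — {0↦1, 1↦2, 2↦5, 3↦6}, {0↦1, 1↦2, 2↦7, 3↦8}, {0↦3, 1↦2, 2↦5, 3↦6} (+1 more)

Answer: [R1]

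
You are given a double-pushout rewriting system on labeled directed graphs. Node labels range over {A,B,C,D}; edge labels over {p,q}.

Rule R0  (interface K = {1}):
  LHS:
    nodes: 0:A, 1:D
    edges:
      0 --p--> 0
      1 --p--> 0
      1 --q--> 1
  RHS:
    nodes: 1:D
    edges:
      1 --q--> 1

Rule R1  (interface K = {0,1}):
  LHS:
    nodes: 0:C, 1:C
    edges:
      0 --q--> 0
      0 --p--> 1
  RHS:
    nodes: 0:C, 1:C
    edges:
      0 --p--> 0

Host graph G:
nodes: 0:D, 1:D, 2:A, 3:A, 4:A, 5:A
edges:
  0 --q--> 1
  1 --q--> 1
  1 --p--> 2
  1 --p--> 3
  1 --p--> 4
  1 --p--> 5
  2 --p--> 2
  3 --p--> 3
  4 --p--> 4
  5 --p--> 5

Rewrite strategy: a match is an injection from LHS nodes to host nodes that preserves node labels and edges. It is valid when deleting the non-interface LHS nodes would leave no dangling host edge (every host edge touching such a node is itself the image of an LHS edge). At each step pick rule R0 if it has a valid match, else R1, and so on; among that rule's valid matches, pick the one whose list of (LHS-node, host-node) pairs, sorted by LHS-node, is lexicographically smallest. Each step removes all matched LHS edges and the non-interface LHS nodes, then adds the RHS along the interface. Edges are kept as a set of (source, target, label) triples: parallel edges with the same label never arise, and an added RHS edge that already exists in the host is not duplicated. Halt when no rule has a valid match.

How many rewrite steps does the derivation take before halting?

start.  V:6 E:10  edges: 0-q->1 1-q->1 1-p->2 1-p->3 1-p->4 1-p->5 2-p->2 3-p->3 4-p->4 5-p->5
1. fire R0 via {0↦2, 1↦1}  →  V:5 E:8  edges: 0-q->1 1-q->1 1-p->3 1-p->4 1-p->5 3-p->3 4-p->4 5-p->5
2. fire R0 via {0↦3, 1↦1}  →  V:4 E:6  edges: 0-q->1 1-q->1 1-p->4 1-p->5 4-p->4 5-p->5
3. fire R0 via {0↦4, 1↦1}  →  V:3 E:4  edges: 0-q->1 1-q->1 1-p->5 5-p->5
4. fire R0 via {0↦5, 1↦1}  →  V:2 E:2  edges: 0-q->1 1-q->1
normal form: no rule applies after step 4

Answer: 4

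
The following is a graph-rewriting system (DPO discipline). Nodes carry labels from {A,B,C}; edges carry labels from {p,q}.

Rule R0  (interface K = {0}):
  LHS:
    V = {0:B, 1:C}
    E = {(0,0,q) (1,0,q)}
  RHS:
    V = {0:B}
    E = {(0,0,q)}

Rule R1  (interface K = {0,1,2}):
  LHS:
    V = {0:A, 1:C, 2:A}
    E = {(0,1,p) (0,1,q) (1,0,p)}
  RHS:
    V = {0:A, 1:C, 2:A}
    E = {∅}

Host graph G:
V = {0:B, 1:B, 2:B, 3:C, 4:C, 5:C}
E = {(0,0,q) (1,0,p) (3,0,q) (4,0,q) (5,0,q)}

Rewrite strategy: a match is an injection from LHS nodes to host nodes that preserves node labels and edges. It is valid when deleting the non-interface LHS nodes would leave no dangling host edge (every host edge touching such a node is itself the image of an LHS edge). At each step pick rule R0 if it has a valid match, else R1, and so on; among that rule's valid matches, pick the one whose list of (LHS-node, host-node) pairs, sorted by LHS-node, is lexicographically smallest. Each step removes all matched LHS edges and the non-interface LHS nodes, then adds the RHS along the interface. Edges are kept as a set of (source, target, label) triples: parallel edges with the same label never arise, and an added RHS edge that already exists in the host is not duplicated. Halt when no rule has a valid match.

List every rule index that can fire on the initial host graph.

Answer: [R0]

Derivation:
R0: 3 valid matches — {0↦0, 1↦3}, {0↦0, 1↦4}, {0↦0, 1↦5}
R1: no valid match — LHS pattern not found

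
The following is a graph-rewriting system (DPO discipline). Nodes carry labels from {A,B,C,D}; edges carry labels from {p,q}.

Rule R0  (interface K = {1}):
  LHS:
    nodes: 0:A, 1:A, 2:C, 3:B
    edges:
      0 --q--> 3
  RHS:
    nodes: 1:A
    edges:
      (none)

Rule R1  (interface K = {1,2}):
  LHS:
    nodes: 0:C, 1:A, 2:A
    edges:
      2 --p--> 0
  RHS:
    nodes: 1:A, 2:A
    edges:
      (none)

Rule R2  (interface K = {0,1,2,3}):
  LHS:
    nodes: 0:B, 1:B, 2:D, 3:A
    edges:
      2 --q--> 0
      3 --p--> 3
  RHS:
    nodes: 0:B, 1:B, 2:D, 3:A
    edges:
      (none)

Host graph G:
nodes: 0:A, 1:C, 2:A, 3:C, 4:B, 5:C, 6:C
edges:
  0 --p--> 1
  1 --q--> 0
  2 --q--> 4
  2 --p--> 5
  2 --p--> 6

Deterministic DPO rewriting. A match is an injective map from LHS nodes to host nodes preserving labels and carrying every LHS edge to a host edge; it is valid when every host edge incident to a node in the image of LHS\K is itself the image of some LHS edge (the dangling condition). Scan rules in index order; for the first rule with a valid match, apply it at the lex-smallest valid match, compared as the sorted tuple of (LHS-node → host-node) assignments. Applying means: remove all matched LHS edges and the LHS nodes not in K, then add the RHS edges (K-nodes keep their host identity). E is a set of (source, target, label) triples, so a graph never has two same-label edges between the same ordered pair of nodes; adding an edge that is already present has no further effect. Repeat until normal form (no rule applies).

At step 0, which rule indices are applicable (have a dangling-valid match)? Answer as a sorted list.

R0: no valid match — 4 raw matches, all fail dangling condition
R1: 2 valid matches — {0↦5, 1↦0, 2↦2}, {0↦6, 1↦0, 2↦2}
R2: no valid match — LHS pattern not found

Answer: [R1]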